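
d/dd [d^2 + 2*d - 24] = 2*d + 2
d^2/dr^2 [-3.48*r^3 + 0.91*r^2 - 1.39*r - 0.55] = 1.82 - 20.88*r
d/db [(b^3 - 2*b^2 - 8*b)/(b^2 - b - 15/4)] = 4*(4*b^4 - 8*b^3 - 5*b^2 + 60*b + 120)/(16*b^4 - 32*b^3 - 104*b^2 + 120*b + 225)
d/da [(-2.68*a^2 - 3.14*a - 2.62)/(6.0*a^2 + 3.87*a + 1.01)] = (8.4684*a^2 + 26.0264*a + 6.968)/(36.0*a^4 + 46.44*a^3 + 27.0969*a^2 + 7.8174*a + 1.0201)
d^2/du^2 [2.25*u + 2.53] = 0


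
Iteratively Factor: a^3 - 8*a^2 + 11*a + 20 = (a + 1)*(a^2 - 9*a + 20) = (a - 5)*(a + 1)*(a - 4)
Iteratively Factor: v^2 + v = (v)*(v + 1)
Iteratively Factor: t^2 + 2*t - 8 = (t + 4)*(t - 2)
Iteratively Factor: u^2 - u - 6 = (u + 2)*(u - 3)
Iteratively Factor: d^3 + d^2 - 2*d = (d + 2)*(d^2 - d) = d*(d + 2)*(d - 1)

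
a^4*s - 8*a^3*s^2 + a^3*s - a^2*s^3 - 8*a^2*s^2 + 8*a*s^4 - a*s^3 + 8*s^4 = (a - 8*s)*(a - s)*(a + s)*(a*s + s)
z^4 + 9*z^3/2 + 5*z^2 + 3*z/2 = z*(z + 1/2)*(z + 1)*(z + 3)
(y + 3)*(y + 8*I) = y^2 + 3*y + 8*I*y + 24*I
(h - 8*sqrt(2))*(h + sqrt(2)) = h^2 - 7*sqrt(2)*h - 16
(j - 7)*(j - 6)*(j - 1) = j^3 - 14*j^2 + 55*j - 42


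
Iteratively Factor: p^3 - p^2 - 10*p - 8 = (p + 2)*(p^2 - 3*p - 4) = (p + 1)*(p + 2)*(p - 4)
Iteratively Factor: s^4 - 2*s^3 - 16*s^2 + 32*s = (s - 4)*(s^3 + 2*s^2 - 8*s) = (s - 4)*(s + 4)*(s^2 - 2*s) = s*(s - 4)*(s + 4)*(s - 2)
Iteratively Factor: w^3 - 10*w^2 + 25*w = (w - 5)*(w^2 - 5*w) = (w - 5)^2*(w)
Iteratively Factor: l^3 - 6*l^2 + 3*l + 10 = (l - 5)*(l^2 - l - 2) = (l - 5)*(l - 2)*(l + 1)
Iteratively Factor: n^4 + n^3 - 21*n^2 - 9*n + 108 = (n + 4)*(n^3 - 3*n^2 - 9*n + 27) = (n - 3)*(n + 4)*(n^2 - 9) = (n - 3)^2*(n + 4)*(n + 3)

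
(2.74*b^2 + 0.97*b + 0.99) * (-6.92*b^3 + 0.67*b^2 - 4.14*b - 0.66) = -18.9608*b^5 - 4.8766*b^4 - 17.5445*b^3 - 5.1609*b^2 - 4.7388*b - 0.6534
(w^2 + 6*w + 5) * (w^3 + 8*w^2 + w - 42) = w^5 + 14*w^4 + 54*w^3 + 4*w^2 - 247*w - 210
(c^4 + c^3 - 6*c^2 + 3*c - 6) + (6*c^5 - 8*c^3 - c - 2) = 6*c^5 + c^4 - 7*c^3 - 6*c^2 + 2*c - 8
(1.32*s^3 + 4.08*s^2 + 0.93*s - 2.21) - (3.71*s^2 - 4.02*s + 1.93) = 1.32*s^3 + 0.37*s^2 + 4.95*s - 4.14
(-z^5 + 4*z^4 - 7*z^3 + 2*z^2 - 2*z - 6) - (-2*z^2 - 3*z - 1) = -z^5 + 4*z^4 - 7*z^3 + 4*z^2 + z - 5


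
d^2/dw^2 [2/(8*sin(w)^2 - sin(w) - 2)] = 2*(256*sin(w)^4 - 24*sin(w)^3 - 319*sin(w)^2 + 46*sin(w) - 34)/(-8*sin(w)^2 + sin(w) + 2)^3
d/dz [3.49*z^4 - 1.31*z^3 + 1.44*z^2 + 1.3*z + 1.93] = 13.96*z^3 - 3.93*z^2 + 2.88*z + 1.3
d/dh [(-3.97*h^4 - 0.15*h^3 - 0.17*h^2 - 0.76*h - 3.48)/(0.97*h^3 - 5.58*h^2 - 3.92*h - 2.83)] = (-3.8509*h^6 + 44.3052*h^5 + 47.6891*h^4 + 47.5908*h^3 + 7.8259*h^2 - 37.8746*h - 11.4908)/(0.9409*h^6 - 10.8252*h^5 + 23.5316*h^4 + 38.257*h^3 + 46.9492*h^2 + 22.1872*h + 8.0089)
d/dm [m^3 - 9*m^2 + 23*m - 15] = 3*m^2 - 18*m + 23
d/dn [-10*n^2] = -20*n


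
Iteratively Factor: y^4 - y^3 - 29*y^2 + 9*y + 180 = (y - 3)*(y^3 + 2*y^2 - 23*y - 60) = (y - 5)*(y - 3)*(y^2 + 7*y + 12) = (y - 5)*(y - 3)*(y + 3)*(y + 4)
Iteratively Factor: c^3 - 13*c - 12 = (c + 1)*(c^2 - c - 12) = (c - 4)*(c + 1)*(c + 3)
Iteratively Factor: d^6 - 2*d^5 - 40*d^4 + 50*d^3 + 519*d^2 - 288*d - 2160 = (d - 4)*(d^5 + 2*d^4 - 32*d^3 - 78*d^2 + 207*d + 540) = (d - 4)*(d + 3)*(d^4 - d^3 - 29*d^2 + 9*d + 180) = (d - 4)*(d - 3)*(d + 3)*(d^3 + 2*d^2 - 23*d - 60) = (d - 5)*(d - 4)*(d - 3)*(d + 3)*(d^2 + 7*d + 12) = (d - 5)*(d - 4)*(d - 3)*(d + 3)^2*(d + 4)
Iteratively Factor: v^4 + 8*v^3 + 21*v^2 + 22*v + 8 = (v + 1)*(v^3 + 7*v^2 + 14*v + 8) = (v + 1)*(v + 2)*(v^2 + 5*v + 4) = (v + 1)*(v + 2)*(v + 4)*(v + 1)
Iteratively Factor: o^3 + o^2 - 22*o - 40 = (o - 5)*(o^2 + 6*o + 8) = (o - 5)*(o + 2)*(o + 4)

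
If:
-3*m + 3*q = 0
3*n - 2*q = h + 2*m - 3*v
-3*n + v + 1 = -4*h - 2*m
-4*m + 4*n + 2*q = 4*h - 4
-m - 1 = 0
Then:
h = -11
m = -1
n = -25/2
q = -1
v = 15/2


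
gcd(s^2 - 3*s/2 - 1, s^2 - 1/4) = s + 1/2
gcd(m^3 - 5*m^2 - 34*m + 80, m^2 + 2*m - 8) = m - 2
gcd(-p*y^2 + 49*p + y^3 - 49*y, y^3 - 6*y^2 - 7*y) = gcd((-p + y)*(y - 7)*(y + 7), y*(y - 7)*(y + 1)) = y - 7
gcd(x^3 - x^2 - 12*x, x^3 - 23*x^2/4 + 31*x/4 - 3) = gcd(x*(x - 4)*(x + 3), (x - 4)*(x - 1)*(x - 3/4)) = x - 4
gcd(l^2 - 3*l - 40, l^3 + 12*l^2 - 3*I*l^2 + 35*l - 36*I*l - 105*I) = l + 5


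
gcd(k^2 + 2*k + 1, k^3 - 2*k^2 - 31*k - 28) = k + 1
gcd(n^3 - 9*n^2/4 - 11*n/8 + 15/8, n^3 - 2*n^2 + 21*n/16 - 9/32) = n - 3/4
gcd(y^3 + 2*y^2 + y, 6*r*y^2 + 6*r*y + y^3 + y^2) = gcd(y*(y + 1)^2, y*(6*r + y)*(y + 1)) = y^2 + y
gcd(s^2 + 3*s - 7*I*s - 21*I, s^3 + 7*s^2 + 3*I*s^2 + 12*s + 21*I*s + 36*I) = s + 3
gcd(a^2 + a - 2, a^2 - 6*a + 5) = a - 1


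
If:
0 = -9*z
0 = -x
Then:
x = 0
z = 0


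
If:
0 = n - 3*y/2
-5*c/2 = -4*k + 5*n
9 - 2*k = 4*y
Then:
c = 36/5 - 31*y/5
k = 9/2 - 2*y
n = 3*y/2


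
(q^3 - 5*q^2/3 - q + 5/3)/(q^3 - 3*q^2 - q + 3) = (q - 5/3)/(q - 3)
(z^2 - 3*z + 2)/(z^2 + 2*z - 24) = (z^2 - 3*z + 2)/(z^2 + 2*z - 24)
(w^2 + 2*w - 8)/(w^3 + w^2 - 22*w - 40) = (w - 2)/(w^2 - 3*w - 10)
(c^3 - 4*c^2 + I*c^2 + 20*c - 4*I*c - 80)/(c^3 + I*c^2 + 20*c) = (c - 4)/c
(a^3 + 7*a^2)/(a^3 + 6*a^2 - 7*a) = a/(a - 1)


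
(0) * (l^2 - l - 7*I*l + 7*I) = 0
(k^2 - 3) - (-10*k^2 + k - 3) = 11*k^2 - k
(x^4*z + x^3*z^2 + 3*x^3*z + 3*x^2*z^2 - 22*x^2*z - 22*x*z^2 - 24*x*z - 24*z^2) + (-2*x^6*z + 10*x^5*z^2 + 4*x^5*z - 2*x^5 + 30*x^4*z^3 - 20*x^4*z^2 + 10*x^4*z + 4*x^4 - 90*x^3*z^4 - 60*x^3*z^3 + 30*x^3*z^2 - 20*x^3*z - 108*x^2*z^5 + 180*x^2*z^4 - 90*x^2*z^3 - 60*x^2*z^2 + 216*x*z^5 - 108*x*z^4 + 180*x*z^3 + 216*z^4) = -2*x^6*z + 10*x^5*z^2 + 4*x^5*z - 2*x^5 + 30*x^4*z^3 - 20*x^4*z^2 + 11*x^4*z + 4*x^4 - 90*x^3*z^4 - 60*x^3*z^3 + 31*x^3*z^2 - 17*x^3*z - 108*x^2*z^5 + 180*x^2*z^4 - 90*x^2*z^3 - 57*x^2*z^2 - 22*x^2*z + 216*x*z^5 - 108*x*z^4 + 180*x*z^3 - 22*x*z^2 - 24*x*z + 216*z^4 - 24*z^2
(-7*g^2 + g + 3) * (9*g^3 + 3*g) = -63*g^5 + 9*g^4 + 6*g^3 + 3*g^2 + 9*g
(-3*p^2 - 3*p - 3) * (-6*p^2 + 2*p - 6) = 18*p^4 + 12*p^3 + 30*p^2 + 12*p + 18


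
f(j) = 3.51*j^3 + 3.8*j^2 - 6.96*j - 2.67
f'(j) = 10.53*j^2 + 7.6*j - 6.96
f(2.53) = 60.89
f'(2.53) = 79.67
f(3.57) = 180.62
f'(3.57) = 154.38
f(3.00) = 105.42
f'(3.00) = 110.61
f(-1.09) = 4.89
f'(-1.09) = -2.73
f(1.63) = 11.28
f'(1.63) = 33.41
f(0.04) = -2.94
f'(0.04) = -6.64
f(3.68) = 198.10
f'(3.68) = 163.61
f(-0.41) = 0.58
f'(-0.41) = -8.31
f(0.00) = -2.67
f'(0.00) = -6.96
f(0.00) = -2.67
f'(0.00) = -6.96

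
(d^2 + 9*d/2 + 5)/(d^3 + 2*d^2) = (d + 5/2)/d^2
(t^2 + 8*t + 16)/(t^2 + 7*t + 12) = (t + 4)/(t + 3)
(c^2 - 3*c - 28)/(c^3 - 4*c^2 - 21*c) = (c + 4)/(c*(c + 3))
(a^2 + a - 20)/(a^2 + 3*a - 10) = (a - 4)/(a - 2)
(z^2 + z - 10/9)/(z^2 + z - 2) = (z^2 + z - 10/9)/(z^2 + z - 2)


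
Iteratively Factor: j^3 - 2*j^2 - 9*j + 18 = (j + 3)*(j^2 - 5*j + 6) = (j - 2)*(j + 3)*(j - 3)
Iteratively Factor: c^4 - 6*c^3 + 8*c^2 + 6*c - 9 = (c - 3)*(c^3 - 3*c^2 - c + 3) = (c - 3)*(c - 1)*(c^2 - 2*c - 3) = (c - 3)*(c - 1)*(c + 1)*(c - 3)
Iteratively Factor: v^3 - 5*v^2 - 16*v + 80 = (v - 4)*(v^2 - v - 20) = (v - 4)*(v + 4)*(v - 5)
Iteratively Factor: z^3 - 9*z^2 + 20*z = (z - 4)*(z^2 - 5*z) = (z - 5)*(z - 4)*(z)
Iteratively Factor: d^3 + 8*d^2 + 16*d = (d + 4)*(d^2 + 4*d) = d*(d + 4)*(d + 4)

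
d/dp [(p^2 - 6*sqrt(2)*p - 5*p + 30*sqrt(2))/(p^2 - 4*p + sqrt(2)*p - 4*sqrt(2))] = (p^2 + 7*sqrt(2)*p^2 - 68*sqrt(2)*p - 12 + 140*sqrt(2))/(p^4 - 8*p^3 + 2*sqrt(2)*p^3 - 16*sqrt(2)*p^2 + 18*p^2 - 16*p + 32*sqrt(2)*p + 32)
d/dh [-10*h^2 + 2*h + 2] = 2 - 20*h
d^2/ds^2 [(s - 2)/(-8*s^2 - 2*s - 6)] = (-(s - 2)*(8*s + 1)^2 + (12*s - 7)*(4*s^2 + s + 3))/(4*s^2 + s + 3)^3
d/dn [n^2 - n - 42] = 2*n - 1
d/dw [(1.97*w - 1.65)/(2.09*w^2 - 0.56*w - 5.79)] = (-4.1173*w^2 + 6.897*w - 12.3303)/(4.3681*w^4 - 2.3408*w^3 - 23.8886*w^2 + 6.4848*w + 33.5241)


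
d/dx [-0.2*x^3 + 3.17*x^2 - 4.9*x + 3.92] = -0.6*x^2 + 6.34*x - 4.9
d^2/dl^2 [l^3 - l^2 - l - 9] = 6*l - 2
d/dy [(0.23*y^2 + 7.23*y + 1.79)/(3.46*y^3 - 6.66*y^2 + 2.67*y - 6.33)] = (-0.7958*y^4 - 50.0316*y^3 + 30.1857*y^2 + 20.931*y - 50.5452)/(11.9716*y^6 - 46.0872*y^5 + 62.832*y^4 - 79.368*y^3 + 91.4445*y^2 - 33.8022*y + 40.0689)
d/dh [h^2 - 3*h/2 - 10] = 2*h - 3/2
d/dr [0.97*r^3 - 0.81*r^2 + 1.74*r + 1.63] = 2.91*r^2 - 1.62*r + 1.74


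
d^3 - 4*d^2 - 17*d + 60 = (d - 5)*(d - 3)*(d + 4)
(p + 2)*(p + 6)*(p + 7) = p^3 + 15*p^2 + 68*p + 84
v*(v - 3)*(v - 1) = v^3 - 4*v^2 + 3*v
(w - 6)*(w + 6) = w^2 - 36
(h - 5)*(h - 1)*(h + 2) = h^3 - 4*h^2 - 7*h + 10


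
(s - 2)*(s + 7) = s^2 + 5*s - 14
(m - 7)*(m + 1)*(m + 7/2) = m^3 - 5*m^2/2 - 28*m - 49/2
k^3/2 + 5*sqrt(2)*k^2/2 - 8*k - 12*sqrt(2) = (k/2 + sqrt(2)/2)*(k - 2*sqrt(2))*(k + 6*sqrt(2))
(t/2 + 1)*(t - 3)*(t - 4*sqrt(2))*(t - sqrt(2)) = t^4/2 - 5*sqrt(2)*t^3/2 - t^3/2 + t^2 + 5*sqrt(2)*t^2/2 - 4*t + 15*sqrt(2)*t - 24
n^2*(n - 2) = n^3 - 2*n^2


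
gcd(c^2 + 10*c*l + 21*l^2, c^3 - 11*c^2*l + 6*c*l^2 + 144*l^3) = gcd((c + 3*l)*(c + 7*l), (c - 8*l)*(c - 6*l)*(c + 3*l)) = c + 3*l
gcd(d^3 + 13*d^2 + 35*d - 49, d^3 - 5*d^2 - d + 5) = d - 1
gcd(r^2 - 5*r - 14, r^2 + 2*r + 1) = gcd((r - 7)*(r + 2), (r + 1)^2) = 1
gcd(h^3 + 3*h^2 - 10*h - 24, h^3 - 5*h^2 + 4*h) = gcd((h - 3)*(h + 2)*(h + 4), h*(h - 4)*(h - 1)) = 1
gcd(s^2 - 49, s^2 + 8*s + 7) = s + 7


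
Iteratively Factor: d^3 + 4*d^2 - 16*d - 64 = (d - 4)*(d^2 + 8*d + 16) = (d - 4)*(d + 4)*(d + 4)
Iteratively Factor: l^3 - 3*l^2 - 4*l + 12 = (l - 3)*(l^2 - 4) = (l - 3)*(l + 2)*(l - 2)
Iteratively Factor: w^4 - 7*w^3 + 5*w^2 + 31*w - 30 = (w + 2)*(w^3 - 9*w^2 + 23*w - 15) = (w - 3)*(w + 2)*(w^2 - 6*w + 5) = (w - 3)*(w - 1)*(w + 2)*(w - 5)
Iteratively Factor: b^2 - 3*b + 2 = (b - 2)*(b - 1)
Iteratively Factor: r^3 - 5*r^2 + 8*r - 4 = (r - 2)*(r^2 - 3*r + 2) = (r - 2)*(r - 1)*(r - 2)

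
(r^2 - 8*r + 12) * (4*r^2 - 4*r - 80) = 4*r^4 - 36*r^3 + 592*r - 960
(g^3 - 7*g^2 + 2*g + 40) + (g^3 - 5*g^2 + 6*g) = 2*g^3 - 12*g^2 + 8*g + 40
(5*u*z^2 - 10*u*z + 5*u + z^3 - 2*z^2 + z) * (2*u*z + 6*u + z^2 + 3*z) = 10*u^2*z^3 + 10*u^2*z^2 - 50*u^2*z + 30*u^2 + 7*u*z^4 + 7*u*z^3 - 35*u*z^2 + 21*u*z + z^5 + z^4 - 5*z^3 + 3*z^2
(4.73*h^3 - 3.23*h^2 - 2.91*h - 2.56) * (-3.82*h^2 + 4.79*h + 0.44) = -18.0686*h^5 + 34.9953*h^4 - 2.2743*h^3 - 5.5809*h^2 - 13.5428*h - 1.1264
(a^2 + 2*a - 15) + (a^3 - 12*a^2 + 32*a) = a^3 - 11*a^2 + 34*a - 15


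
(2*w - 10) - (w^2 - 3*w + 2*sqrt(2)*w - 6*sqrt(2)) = -w^2 - 2*sqrt(2)*w + 5*w - 10 + 6*sqrt(2)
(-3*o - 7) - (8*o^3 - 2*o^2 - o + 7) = -8*o^3 + 2*o^2 - 2*o - 14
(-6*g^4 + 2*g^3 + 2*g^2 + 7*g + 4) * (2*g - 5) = -12*g^5 + 34*g^4 - 6*g^3 + 4*g^2 - 27*g - 20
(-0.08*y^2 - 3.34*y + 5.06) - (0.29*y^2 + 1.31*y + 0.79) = -0.37*y^2 - 4.65*y + 4.27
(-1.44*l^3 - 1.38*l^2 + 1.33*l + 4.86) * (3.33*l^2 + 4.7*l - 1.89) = -4.7952*l^5 - 11.3634*l^4 + 0.6645*l^3 + 25.043*l^2 + 20.3283*l - 9.1854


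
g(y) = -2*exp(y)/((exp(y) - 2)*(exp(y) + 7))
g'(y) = -2*exp(y)/((exp(y) - 2)*(exp(y) + 7)) + 2*exp(2*y)/((exp(y) - 2)*(exp(y) + 7)^2) + 2*exp(2*y)/((exp(y) - 2)^2*(exp(y) + 7))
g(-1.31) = 0.04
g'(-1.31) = 0.05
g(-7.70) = 0.00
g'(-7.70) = 0.00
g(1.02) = -0.73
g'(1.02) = 2.11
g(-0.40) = 0.13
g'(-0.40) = 0.19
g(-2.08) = 0.02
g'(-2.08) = 0.02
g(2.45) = -0.13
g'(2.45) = 0.11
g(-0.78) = 0.08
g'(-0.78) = 0.10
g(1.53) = -0.30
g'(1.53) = 0.35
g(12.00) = 0.00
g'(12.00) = 0.00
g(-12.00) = 0.00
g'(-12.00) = 0.00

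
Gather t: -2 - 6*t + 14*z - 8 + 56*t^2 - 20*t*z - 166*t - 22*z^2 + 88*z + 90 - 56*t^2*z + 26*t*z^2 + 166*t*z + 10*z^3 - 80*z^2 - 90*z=t^2*(56 - 56*z) + t*(26*z^2 + 146*z - 172) + 10*z^3 - 102*z^2 + 12*z + 80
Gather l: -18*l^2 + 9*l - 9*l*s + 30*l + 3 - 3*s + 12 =-18*l^2 + l*(39 - 9*s) - 3*s + 15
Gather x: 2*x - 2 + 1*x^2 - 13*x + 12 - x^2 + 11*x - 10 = 0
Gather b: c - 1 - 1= c - 2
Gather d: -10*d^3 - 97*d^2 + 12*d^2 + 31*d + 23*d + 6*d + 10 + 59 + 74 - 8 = -10*d^3 - 85*d^2 + 60*d + 135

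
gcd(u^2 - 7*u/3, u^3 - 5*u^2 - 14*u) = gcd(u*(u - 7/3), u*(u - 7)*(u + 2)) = u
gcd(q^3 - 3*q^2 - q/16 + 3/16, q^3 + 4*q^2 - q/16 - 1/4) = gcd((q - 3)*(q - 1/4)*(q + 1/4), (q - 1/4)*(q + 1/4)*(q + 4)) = q^2 - 1/16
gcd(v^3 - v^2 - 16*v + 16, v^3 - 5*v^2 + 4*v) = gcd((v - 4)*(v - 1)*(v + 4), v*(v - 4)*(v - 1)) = v^2 - 5*v + 4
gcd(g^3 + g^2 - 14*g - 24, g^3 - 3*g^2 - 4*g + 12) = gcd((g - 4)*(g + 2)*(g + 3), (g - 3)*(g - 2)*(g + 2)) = g + 2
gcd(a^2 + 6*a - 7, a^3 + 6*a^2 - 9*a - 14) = a + 7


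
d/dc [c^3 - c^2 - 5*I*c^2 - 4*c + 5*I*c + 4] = 3*c^2 - 2*c - 10*I*c - 4 + 5*I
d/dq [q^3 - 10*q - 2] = 3*q^2 - 10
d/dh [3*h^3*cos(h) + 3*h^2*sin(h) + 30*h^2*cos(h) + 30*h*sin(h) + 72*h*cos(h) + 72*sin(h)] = -3*h^3*sin(h) - 30*h^2*sin(h) + 12*h^2*cos(h) - 66*h*sin(h) + 90*h*cos(h) + 30*sin(h) + 144*cos(h)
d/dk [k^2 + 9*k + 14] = 2*k + 9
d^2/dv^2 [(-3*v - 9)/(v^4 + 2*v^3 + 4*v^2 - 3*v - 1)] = 6*(-(v + 3)*(4*v^3 + 6*v^2 + 8*v - 3)^2 + (4*v^3 + 6*v^2 + 8*v + 2*(v + 3)*(3*v^2 + 3*v + 2) - 3)*(v^4 + 2*v^3 + 4*v^2 - 3*v - 1))/(v^4 + 2*v^3 + 4*v^2 - 3*v - 1)^3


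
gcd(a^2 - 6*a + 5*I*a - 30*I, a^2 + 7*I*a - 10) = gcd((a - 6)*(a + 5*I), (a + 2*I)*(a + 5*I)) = a + 5*I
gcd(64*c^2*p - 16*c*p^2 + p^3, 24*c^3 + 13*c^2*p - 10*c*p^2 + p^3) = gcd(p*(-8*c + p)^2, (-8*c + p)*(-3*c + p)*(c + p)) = -8*c + p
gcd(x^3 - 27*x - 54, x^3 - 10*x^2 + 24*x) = x - 6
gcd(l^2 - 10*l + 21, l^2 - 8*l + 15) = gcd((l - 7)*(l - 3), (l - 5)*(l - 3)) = l - 3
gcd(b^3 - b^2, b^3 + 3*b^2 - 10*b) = b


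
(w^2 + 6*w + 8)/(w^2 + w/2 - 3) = 2*(w + 4)/(2*w - 3)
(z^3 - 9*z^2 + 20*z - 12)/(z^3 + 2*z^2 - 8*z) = (z^2 - 7*z + 6)/(z*(z + 4))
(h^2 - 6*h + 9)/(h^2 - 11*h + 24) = (h - 3)/(h - 8)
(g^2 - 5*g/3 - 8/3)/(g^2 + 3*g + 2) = (g - 8/3)/(g + 2)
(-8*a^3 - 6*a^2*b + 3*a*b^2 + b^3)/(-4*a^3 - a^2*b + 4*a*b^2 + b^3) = (2*a - b)/(a - b)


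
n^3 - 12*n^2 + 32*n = n*(n - 8)*(n - 4)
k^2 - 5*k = k*(k - 5)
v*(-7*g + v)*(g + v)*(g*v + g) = -7*g^3*v^2 - 7*g^3*v - 6*g^2*v^3 - 6*g^2*v^2 + g*v^4 + g*v^3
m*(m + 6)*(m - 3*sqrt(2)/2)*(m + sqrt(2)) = m^4 - sqrt(2)*m^3/2 + 6*m^3 - 3*sqrt(2)*m^2 - 3*m^2 - 18*m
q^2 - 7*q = q*(q - 7)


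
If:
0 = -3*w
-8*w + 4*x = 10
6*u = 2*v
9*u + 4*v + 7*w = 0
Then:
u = 0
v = 0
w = 0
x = 5/2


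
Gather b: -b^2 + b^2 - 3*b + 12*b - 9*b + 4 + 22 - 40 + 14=0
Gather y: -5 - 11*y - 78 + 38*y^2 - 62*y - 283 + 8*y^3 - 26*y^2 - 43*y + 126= 8*y^3 + 12*y^2 - 116*y - 240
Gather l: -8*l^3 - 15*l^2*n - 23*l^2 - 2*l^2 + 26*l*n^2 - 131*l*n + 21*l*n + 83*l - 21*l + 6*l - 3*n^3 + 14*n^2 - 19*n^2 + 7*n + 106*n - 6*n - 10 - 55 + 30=-8*l^3 + l^2*(-15*n - 25) + l*(26*n^2 - 110*n + 68) - 3*n^3 - 5*n^2 + 107*n - 35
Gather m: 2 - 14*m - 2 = -14*m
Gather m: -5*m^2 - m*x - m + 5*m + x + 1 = -5*m^2 + m*(4 - x) + x + 1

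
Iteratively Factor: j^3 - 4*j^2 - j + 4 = (j + 1)*(j^2 - 5*j + 4) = (j - 1)*(j + 1)*(j - 4)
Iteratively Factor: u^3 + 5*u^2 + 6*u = (u + 2)*(u^2 + 3*u) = u*(u + 2)*(u + 3)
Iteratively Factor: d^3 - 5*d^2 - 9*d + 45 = (d - 5)*(d^2 - 9) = (d - 5)*(d + 3)*(d - 3)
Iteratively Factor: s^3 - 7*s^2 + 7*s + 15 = (s - 5)*(s^2 - 2*s - 3) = (s - 5)*(s - 3)*(s + 1)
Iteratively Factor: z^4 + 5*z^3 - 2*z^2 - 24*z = (z - 2)*(z^3 + 7*z^2 + 12*z) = z*(z - 2)*(z^2 + 7*z + 12) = z*(z - 2)*(z + 3)*(z + 4)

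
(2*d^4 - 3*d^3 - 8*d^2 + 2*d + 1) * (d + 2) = 2*d^5 + d^4 - 14*d^3 - 14*d^2 + 5*d + 2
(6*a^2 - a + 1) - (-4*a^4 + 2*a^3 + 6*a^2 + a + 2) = 4*a^4 - 2*a^3 - 2*a - 1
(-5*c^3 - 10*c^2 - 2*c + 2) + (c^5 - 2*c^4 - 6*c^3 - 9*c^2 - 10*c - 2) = c^5 - 2*c^4 - 11*c^3 - 19*c^2 - 12*c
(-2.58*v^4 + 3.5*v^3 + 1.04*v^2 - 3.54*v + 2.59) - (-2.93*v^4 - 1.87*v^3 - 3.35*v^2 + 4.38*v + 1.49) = 0.35*v^4 + 5.37*v^3 + 4.39*v^2 - 7.92*v + 1.1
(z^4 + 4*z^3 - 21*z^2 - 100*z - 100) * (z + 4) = z^5 + 8*z^4 - 5*z^3 - 184*z^2 - 500*z - 400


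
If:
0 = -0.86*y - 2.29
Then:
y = -2.66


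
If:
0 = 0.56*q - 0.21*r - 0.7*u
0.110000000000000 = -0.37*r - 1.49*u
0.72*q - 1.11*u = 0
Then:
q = -0.10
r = -0.05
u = -0.06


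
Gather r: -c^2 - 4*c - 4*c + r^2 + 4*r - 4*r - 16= -c^2 - 8*c + r^2 - 16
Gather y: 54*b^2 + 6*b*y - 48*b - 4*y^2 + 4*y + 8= 54*b^2 - 48*b - 4*y^2 + y*(6*b + 4) + 8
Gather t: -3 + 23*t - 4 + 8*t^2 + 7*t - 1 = 8*t^2 + 30*t - 8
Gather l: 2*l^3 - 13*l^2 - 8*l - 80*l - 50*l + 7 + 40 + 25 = 2*l^3 - 13*l^2 - 138*l + 72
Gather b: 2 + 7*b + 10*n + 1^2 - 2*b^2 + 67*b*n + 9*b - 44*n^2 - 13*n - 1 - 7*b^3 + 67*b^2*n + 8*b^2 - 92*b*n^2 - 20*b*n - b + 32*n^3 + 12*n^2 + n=-7*b^3 + b^2*(67*n + 6) + b*(-92*n^2 + 47*n + 15) + 32*n^3 - 32*n^2 - 2*n + 2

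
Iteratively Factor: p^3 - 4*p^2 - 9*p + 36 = (p - 4)*(p^2 - 9) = (p - 4)*(p + 3)*(p - 3)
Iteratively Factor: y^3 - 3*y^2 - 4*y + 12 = (y + 2)*(y^2 - 5*y + 6) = (y - 2)*(y + 2)*(y - 3)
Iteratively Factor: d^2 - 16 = (d - 4)*(d + 4)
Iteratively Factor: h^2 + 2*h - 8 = (h + 4)*(h - 2)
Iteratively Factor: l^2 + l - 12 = (l - 3)*(l + 4)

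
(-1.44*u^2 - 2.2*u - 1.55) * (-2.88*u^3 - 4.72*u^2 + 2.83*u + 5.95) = 4.1472*u^5 + 13.1328*u^4 + 10.7728*u^3 - 7.478*u^2 - 17.4765*u - 9.2225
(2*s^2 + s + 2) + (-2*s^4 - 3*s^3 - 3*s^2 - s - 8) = -2*s^4 - 3*s^3 - s^2 - 6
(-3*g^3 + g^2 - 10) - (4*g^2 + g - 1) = -3*g^3 - 3*g^2 - g - 9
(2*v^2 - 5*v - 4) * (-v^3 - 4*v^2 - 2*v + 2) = -2*v^5 - 3*v^4 + 20*v^3 + 30*v^2 - 2*v - 8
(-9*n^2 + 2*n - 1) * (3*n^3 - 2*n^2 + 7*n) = -27*n^5 + 24*n^4 - 70*n^3 + 16*n^2 - 7*n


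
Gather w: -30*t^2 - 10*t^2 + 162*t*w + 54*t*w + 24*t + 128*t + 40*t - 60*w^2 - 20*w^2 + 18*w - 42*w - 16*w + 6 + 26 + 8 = -40*t^2 + 192*t - 80*w^2 + w*(216*t - 40) + 40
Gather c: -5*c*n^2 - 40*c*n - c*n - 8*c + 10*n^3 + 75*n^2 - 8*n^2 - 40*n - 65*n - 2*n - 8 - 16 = c*(-5*n^2 - 41*n - 8) + 10*n^3 + 67*n^2 - 107*n - 24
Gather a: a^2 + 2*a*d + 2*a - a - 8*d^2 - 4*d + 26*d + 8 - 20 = a^2 + a*(2*d + 1) - 8*d^2 + 22*d - 12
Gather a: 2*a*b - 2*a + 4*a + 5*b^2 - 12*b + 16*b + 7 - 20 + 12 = a*(2*b + 2) + 5*b^2 + 4*b - 1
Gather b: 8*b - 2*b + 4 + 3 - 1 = 6*b + 6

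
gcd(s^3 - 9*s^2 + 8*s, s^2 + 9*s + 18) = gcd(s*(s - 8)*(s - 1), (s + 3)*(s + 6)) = 1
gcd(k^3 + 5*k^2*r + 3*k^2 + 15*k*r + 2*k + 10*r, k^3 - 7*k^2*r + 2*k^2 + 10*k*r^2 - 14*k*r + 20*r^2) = k + 2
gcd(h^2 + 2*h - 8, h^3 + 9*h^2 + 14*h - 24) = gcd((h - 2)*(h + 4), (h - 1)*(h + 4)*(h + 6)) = h + 4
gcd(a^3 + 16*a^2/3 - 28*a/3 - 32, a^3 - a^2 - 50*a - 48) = a + 6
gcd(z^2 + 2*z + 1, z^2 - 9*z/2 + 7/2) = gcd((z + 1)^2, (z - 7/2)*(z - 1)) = 1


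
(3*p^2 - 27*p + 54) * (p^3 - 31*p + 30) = 3*p^5 - 27*p^4 - 39*p^3 + 927*p^2 - 2484*p + 1620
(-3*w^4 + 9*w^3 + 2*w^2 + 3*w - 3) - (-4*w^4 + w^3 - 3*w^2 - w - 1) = w^4 + 8*w^3 + 5*w^2 + 4*w - 2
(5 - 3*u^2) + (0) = 5 - 3*u^2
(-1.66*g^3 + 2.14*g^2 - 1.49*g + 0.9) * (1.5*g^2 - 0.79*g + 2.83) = -2.49*g^5 + 4.5214*g^4 - 8.6234*g^3 + 8.5833*g^2 - 4.9277*g + 2.547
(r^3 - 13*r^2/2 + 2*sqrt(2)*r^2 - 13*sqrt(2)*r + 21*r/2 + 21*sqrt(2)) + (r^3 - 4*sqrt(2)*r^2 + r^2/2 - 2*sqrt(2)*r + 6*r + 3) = 2*r^3 - 6*r^2 - 2*sqrt(2)*r^2 - 15*sqrt(2)*r + 33*r/2 + 3 + 21*sqrt(2)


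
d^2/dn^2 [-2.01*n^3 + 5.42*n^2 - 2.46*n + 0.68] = 10.84 - 12.06*n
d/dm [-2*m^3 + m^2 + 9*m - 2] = -6*m^2 + 2*m + 9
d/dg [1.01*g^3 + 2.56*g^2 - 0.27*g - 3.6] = 3.03*g^2 + 5.12*g - 0.27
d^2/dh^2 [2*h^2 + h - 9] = 4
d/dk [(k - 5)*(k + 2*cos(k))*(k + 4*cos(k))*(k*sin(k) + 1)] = (5 - k)*(k + 2*cos(k))*(k*sin(k) + 1)*(4*sin(k) - 1) + (5 - k)*(k + 4*cos(k))*(k*sin(k) + 1)*(2*sin(k) - 1) + (k - 5)*(k + 2*cos(k))*(k + 4*cos(k))*(k*cos(k) + sin(k)) + (k + 2*cos(k))*(k + 4*cos(k))*(k*sin(k) + 1)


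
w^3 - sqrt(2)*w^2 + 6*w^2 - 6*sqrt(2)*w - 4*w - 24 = (w + 6)*(w - 2*sqrt(2))*(w + sqrt(2))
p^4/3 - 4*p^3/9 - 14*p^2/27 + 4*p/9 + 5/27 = (p/3 + 1/3)*(p - 5/3)*(p - 1)*(p + 1/3)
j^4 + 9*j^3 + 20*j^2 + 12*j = j*(j + 1)*(j + 2)*(j + 6)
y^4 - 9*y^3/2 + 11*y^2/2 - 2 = (y - 2)^2*(y - 1)*(y + 1/2)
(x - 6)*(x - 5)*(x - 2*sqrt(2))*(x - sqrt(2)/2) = x^4 - 11*x^3 - 5*sqrt(2)*x^3/2 + 32*x^2 + 55*sqrt(2)*x^2/2 - 75*sqrt(2)*x - 22*x + 60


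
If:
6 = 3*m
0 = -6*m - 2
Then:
No Solution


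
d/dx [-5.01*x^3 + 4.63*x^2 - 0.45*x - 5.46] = -15.03*x^2 + 9.26*x - 0.45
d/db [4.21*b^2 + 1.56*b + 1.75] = 8.42*b + 1.56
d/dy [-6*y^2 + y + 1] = 1 - 12*y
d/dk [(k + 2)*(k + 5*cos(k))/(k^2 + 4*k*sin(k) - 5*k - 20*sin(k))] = (-(k + 2)*(k + 5*cos(k))*(4*k*cos(k) + 2*k + 4*sin(k) - 20*cos(k) - 5) + (k - (k + 2)*(5*sin(k) - 1) + 5*cos(k))*(k^2 + 4*k*sin(k) - 5*k - 20*sin(k)))/((k - 5)^2*(k + 4*sin(k))^2)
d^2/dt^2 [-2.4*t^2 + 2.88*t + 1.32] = -4.80000000000000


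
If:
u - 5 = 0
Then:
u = 5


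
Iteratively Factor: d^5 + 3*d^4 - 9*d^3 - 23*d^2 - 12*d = (d + 1)*(d^4 + 2*d^3 - 11*d^2 - 12*d) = (d + 1)^2*(d^3 + d^2 - 12*d) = (d - 3)*(d + 1)^2*(d^2 + 4*d) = d*(d - 3)*(d + 1)^2*(d + 4)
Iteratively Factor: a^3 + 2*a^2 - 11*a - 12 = (a - 3)*(a^2 + 5*a + 4) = (a - 3)*(a + 1)*(a + 4)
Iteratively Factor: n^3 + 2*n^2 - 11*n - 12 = (n + 4)*(n^2 - 2*n - 3) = (n - 3)*(n + 4)*(n + 1)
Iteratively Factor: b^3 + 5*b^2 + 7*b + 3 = (b + 1)*(b^2 + 4*b + 3) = (b + 1)*(b + 3)*(b + 1)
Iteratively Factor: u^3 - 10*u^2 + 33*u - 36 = (u - 3)*(u^2 - 7*u + 12) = (u - 3)^2*(u - 4)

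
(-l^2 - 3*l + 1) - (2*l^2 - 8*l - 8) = -3*l^2 + 5*l + 9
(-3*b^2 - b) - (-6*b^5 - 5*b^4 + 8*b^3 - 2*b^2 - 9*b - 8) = 6*b^5 + 5*b^4 - 8*b^3 - b^2 + 8*b + 8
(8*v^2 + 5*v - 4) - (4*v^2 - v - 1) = 4*v^2 + 6*v - 3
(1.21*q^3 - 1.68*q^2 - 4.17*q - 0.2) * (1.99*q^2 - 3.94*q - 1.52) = 2.4079*q^5 - 8.1106*q^4 - 3.5183*q^3 + 18.5854*q^2 + 7.1264*q + 0.304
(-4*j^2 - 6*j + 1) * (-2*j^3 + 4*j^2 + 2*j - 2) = 8*j^5 - 4*j^4 - 34*j^3 + 14*j - 2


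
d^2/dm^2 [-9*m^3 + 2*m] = -54*m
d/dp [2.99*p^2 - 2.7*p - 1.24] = 5.98*p - 2.7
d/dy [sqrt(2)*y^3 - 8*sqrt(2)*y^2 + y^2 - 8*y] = 3*sqrt(2)*y^2 - 16*sqrt(2)*y + 2*y - 8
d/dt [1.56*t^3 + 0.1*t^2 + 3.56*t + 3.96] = 4.68*t^2 + 0.2*t + 3.56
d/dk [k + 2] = 1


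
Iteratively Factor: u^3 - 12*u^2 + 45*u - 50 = (u - 2)*(u^2 - 10*u + 25) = (u - 5)*(u - 2)*(u - 5)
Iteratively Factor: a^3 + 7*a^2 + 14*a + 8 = (a + 1)*(a^2 + 6*a + 8) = (a + 1)*(a + 2)*(a + 4)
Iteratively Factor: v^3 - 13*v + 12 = (v - 3)*(v^2 + 3*v - 4) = (v - 3)*(v - 1)*(v + 4)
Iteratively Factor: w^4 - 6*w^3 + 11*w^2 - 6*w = (w - 3)*(w^3 - 3*w^2 + 2*w) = w*(w - 3)*(w^2 - 3*w + 2) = w*(w - 3)*(w - 2)*(w - 1)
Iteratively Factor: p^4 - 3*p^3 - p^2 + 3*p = (p - 1)*(p^3 - 2*p^2 - 3*p) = (p - 3)*(p - 1)*(p^2 + p) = p*(p - 3)*(p - 1)*(p + 1)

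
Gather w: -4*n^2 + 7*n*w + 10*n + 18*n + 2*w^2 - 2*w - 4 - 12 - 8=-4*n^2 + 28*n + 2*w^2 + w*(7*n - 2) - 24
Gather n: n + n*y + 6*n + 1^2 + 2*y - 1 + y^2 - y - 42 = n*(y + 7) + y^2 + y - 42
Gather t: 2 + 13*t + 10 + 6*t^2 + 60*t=6*t^2 + 73*t + 12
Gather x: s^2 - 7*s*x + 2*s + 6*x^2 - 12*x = s^2 + 2*s + 6*x^2 + x*(-7*s - 12)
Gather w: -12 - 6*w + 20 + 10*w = 4*w + 8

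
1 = 1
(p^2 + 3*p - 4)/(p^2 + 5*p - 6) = (p + 4)/(p + 6)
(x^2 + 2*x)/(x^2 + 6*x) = (x + 2)/(x + 6)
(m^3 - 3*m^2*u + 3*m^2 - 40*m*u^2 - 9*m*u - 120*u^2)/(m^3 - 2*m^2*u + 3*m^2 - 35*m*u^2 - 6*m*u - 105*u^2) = (-m + 8*u)/(-m + 7*u)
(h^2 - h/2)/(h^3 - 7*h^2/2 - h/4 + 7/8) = 4*h/(4*h^2 - 12*h - 7)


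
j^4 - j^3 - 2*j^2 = j^2*(j - 2)*(j + 1)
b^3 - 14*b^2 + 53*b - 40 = (b - 8)*(b - 5)*(b - 1)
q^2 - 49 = (q - 7)*(q + 7)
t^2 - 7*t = t*(t - 7)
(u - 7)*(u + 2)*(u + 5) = u^3 - 39*u - 70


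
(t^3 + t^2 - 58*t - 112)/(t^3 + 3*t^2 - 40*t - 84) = (t - 8)/(t - 6)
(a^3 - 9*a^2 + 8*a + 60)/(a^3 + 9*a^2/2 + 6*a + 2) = 2*(a^2 - 11*a + 30)/(2*a^2 + 5*a + 2)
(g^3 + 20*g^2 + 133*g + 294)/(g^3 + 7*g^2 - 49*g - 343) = (g + 6)/(g - 7)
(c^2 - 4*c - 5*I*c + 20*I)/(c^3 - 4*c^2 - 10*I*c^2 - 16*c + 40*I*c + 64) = (c - 5*I)/(c^2 - 10*I*c - 16)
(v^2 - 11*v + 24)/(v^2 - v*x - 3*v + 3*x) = (8 - v)/(-v + x)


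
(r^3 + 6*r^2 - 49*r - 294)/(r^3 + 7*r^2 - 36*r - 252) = (r - 7)/(r - 6)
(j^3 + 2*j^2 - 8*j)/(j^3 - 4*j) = (j + 4)/(j + 2)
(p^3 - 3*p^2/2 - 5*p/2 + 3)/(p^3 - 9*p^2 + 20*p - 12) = (p + 3/2)/(p - 6)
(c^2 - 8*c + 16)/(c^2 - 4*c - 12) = (-c^2 + 8*c - 16)/(-c^2 + 4*c + 12)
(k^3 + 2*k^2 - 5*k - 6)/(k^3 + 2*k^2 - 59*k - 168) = (k^2 - k - 2)/(k^2 - k - 56)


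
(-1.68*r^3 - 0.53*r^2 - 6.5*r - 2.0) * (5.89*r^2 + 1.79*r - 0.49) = -9.8952*r^5 - 6.1289*r^4 - 38.4105*r^3 - 23.1553*r^2 - 0.395*r + 0.98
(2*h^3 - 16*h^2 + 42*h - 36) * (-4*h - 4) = -8*h^4 + 56*h^3 - 104*h^2 - 24*h + 144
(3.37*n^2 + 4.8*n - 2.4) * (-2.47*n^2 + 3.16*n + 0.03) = -8.3239*n^4 - 1.2068*n^3 + 21.1971*n^2 - 7.44*n - 0.072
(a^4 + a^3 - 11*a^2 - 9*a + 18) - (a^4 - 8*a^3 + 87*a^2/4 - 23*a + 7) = 9*a^3 - 131*a^2/4 + 14*a + 11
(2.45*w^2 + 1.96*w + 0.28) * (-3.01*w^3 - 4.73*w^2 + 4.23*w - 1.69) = -7.3745*w^5 - 17.4881*w^4 + 0.2499*w^3 + 2.8259*w^2 - 2.128*w - 0.4732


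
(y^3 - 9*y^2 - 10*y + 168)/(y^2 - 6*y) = y - 3 - 28/y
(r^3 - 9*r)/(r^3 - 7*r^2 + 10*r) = (r^2 - 9)/(r^2 - 7*r + 10)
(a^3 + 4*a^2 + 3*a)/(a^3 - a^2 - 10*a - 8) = a*(a + 3)/(a^2 - 2*a - 8)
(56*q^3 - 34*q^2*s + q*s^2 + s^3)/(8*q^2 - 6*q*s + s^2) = 7*q + s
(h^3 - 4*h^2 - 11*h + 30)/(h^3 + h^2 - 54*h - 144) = (h^2 - 7*h + 10)/(h^2 - 2*h - 48)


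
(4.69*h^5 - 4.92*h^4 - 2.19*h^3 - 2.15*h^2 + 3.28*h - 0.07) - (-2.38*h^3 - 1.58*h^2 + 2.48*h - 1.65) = 4.69*h^5 - 4.92*h^4 + 0.19*h^3 - 0.57*h^2 + 0.8*h + 1.58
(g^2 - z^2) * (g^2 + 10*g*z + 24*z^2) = g^4 + 10*g^3*z + 23*g^2*z^2 - 10*g*z^3 - 24*z^4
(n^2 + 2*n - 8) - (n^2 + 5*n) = -3*n - 8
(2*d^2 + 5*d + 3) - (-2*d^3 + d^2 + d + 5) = 2*d^3 + d^2 + 4*d - 2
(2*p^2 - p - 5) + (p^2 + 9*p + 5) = 3*p^2 + 8*p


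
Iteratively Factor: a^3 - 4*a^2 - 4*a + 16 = (a + 2)*(a^2 - 6*a + 8) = (a - 4)*(a + 2)*(a - 2)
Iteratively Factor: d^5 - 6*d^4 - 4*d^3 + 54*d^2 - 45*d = (d - 1)*(d^4 - 5*d^3 - 9*d^2 + 45*d) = d*(d - 1)*(d^3 - 5*d^2 - 9*d + 45) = d*(d - 3)*(d - 1)*(d^2 - 2*d - 15) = d*(d - 5)*(d - 3)*(d - 1)*(d + 3)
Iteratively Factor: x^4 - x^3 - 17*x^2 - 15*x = (x + 3)*(x^3 - 4*x^2 - 5*x) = (x + 1)*(x + 3)*(x^2 - 5*x) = (x - 5)*(x + 1)*(x + 3)*(x)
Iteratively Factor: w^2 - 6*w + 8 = (w - 4)*(w - 2)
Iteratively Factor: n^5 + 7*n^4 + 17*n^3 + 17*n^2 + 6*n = (n + 1)*(n^4 + 6*n^3 + 11*n^2 + 6*n) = (n + 1)*(n + 3)*(n^3 + 3*n^2 + 2*n) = n*(n + 1)*(n + 3)*(n^2 + 3*n + 2) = n*(n + 1)*(n + 2)*(n + 3)*(n + 1)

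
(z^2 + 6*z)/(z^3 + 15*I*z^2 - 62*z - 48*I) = z*(z + 6)/(z^3 + 15*I*z^2 - 62*z - 48*I)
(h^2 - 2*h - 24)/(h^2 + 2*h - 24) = (h^2 - 2*h - 24)/(h^2 + 2*h - 24)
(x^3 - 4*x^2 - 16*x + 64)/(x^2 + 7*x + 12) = (x^2 - 8*x + 16)/(x + 3)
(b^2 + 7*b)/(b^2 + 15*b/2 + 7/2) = 2*b/(2*b + 1)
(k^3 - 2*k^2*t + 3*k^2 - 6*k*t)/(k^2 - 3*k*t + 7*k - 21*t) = k*(k^2 - 2*k*t + 3*k - 6*t)/(k^2 - 3*k*t + 7*k - 21*t)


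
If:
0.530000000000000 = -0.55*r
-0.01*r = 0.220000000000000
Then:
No Solution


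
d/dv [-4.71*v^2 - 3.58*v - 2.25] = -9.42*v - 3.58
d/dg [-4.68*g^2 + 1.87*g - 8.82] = 1.87 - 9.36*g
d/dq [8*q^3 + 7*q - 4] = 24*q^2 + 7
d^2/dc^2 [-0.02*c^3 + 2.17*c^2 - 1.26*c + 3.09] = 4.34 - 0.12*c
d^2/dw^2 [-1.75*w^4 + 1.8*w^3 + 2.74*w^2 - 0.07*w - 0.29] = -21.0*w^2 + 10.8*w + 5.48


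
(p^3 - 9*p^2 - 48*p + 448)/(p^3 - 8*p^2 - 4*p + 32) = (p^2 - p - 56)/(p^2 - 4)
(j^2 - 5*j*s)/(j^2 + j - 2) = j*(j - 5*s)/(j^2 + j - 2)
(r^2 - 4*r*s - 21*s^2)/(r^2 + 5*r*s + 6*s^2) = (r - 7*s)/(r + 2*s)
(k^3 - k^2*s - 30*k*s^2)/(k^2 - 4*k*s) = (k^2 - k*s - 30*s^2)/(k - 4*s)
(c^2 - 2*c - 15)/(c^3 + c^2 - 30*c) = (c + 3)/(c*(c + 6))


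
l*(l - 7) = l^2 - 7*l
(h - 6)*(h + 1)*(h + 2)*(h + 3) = h^4 - 25*h^2 - 60*h - 36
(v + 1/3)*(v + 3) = v^2 + 10*v/3 + 1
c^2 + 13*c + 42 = (c + 6)*(c + 7)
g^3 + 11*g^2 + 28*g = g*(g + 4)*(g + 7)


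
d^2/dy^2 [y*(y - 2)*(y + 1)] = 6*y - 2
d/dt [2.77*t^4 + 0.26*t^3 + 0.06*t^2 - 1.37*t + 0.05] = 11.08*t^3 + 0.78*t^2 + 0.12*t - 1.37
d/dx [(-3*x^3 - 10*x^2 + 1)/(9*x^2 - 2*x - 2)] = (-27*x^4 + 12*x^3 + 38*x^2 + 22*x + 2)/(81*x^4 - 36*x^3 - 32*x^2 + 8*x + 4)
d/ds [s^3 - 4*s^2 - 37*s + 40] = 3*s^2 - 8*s - 37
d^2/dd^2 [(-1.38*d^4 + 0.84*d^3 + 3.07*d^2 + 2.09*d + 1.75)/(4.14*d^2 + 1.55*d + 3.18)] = (-47.305296*d^6 - 53.13276*d^5 - 128.900556*d^4 - 94.670508*d^3 - 205.156368*d^2 - 46.746612*d + 3.817466)/(70.957944*d^6 + 79.69914*d^5 + 193.350834*d^4 + 126.160235*d^3 + 148.515858*d^2 + 47.02266*d + 32.157432)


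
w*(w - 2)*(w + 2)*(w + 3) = w^4 + 3*w^3 - 4*w^2 - 12*w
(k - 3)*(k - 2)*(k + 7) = k^3 + 2*k^2 - 29*k + 42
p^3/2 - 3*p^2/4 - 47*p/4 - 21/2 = (p/2 + 1/2)*(p - 6)*(p + 7/2)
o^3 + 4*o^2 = o^2*(o + 4)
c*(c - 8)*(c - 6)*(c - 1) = c^4 - 15*c^3 + 62*c^2 - 48*c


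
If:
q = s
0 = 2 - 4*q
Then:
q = 1/2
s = 1/2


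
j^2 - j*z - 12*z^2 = (j - 4*z)*(j + 3*z)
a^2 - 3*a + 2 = (a - 2)*(a - 1)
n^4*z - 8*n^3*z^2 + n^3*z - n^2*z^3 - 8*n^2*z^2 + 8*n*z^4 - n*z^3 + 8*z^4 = (n - 8*z)*(n - z)*(n + z)*(n*z + z)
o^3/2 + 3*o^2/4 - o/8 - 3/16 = (o/2 + 1/4)*(o - 1/2)*(o + 3/2)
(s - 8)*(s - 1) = s^2 - 9*s + 8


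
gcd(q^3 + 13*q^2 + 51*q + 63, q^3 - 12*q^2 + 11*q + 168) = q + 3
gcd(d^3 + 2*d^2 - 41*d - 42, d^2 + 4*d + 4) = 1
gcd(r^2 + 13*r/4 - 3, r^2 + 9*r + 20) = r + 4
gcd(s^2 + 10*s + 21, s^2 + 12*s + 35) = s + 7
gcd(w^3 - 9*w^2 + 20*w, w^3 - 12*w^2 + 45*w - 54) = 1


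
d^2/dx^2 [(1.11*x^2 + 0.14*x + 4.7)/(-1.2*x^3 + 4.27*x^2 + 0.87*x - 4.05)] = (-3.1968*x^6 - 1.20960000000002*x^5 - 83.86488*x^4 + 463.698746*x^3 - 591.73689*x^2 + 17.76528*x - 207.07389)/(1.728*x^9 - 18.4464*x^8 + 61.88004*x^7 - 33.611203*x^6 - 169.376229*x^5 + 186.464646*x^4 + 148.662567*x^3 - 200.91969*x^2 - 42.810525*x + 66.430125)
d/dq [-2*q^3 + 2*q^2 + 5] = 2*q*(2 - 3*q)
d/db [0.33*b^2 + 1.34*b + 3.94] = 0.66*b + 1.34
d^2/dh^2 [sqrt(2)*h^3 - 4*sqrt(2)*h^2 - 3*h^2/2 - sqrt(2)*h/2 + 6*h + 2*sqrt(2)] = 6*sqrt(2)*h - 8*sqrt(2) - 3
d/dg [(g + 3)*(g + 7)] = 2*g + 10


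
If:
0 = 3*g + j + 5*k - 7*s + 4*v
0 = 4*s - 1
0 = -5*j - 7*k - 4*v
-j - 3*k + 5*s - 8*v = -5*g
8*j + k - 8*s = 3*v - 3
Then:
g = 829/1692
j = 281/1692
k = -17/36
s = 1/4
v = 349/564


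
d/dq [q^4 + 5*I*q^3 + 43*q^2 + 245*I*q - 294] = 4*q^3 + 15*I*q^2 + 86*q + 245*I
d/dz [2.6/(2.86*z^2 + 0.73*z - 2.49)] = (-14.872*z - 1.898)/(2.86*z^2 + 0.73*z - 2.49)^2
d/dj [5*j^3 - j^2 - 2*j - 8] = 15*j^2 - 2*j - 2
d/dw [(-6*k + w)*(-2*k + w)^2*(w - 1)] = (2*k - w)*((-6*k + w)*(2*k - w) + (2*k - w)*(w - 1) + 2*(6*k - w)*(w - 1))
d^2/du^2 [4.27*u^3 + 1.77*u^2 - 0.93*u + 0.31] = 25.62*u + 3.54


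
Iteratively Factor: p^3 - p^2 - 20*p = (p - 5)*(p^2 + 4*p) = (p - 5)*(p + 4)*(p)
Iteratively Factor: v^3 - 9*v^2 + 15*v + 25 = (v - 5)*(v^2 - 4*v - 5) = (v - 5)^2*(v + 1)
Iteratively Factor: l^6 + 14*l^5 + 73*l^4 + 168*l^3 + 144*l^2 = (l + 3)*(l^5 + 11*l^4 + 40*l^3 + 48*l^2) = l*(l + 3)*(l^4 + 11*l^3 + 40*l^2 + 48*l) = l^2*(l + 3)*(l^3 + 11*l^2 + 40*l + 48) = l^2*(l + 3)*(l + 4)*(l^2 + 7*l + 12) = l^2*(l + 3)*(l + 4)^2*(l + 3)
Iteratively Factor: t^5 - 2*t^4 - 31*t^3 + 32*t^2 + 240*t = (t - 5)*(t^4 + 3*t^3 - 16*t^2 - 48*t) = (t - 5)*(t + 3)*(t^3 - 16*t) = (t - 5)*(t + 3)*(t + 4)*(t^2 - 4*t) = t*(t - 5)*(t + 3)*(t + 4)*(t - 4)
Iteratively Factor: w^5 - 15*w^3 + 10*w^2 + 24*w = (w + 4)*(w^4 - 4*w^3 + w^2 + 6*w) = (w - 3)*(w + 4)*(w^3 - w^2 - 2*w) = (w - 3)*(w + 1)*(w + 4)*(w^2 - 2*w) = (w - 3)*(w - 2)*(w + 1)*(w + 4)*(w)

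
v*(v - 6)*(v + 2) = v^3 - 4*v^2 - 12*v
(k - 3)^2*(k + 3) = k^3 - 3*k^2 - 9*k + 27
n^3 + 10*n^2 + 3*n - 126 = (n - 3)*(n + 6)*(n + 7)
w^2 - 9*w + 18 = (w - 6)*(w - 3)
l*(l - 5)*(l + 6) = l^3 + l^2 - 30*l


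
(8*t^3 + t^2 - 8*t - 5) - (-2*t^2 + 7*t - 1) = 8*t^3 + 3*t^2 - 15*t - 4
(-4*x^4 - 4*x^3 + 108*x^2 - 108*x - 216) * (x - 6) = -4*x^5 + 20*x^4 + 132*x^3 - 756*x^2 + 432*x + 1296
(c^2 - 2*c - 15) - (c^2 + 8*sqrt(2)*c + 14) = -8*sqrt(2)*c - 2*c - 29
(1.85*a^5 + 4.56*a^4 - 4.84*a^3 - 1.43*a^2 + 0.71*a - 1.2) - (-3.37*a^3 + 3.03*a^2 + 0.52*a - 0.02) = 1.85*a^5 + 4.56*a^4 - 1.47*a^3 - 4.46*a^2 + 0.19*a - 1.18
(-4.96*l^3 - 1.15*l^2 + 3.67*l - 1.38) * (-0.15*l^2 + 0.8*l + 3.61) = 0.744*l^5 - 3.7955*l^4 - 19.3761*l^3 - 1.0085*l^2 + 12.1447*l - 4.9818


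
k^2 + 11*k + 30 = (k + 5)*(k + 6)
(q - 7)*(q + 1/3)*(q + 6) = q^3 - 2*q^2/3 - 127*q/3 - 14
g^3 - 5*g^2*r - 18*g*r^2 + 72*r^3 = (g - 6*r)*(g - 3*r)*(g + 4*r)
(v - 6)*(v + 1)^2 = v^3 - 4*v^2 - 11*v - 6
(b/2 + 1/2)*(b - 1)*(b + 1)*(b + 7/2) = b^4/2 + 9*b^3/4 + 5*b^2/4 - 9*b/4 - 7/4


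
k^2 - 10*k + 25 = (k - 5)^2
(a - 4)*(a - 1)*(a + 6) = a^3 + a^2 - 26*a + 24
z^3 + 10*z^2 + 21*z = z*(z + 3)*(z + 7)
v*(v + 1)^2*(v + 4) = v^4 + 6*v^3 + 9*v^2 + 4*v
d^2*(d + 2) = d^3 + 2*d^2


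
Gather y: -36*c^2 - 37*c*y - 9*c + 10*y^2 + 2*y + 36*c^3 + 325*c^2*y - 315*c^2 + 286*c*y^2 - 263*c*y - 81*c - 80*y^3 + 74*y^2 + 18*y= 36*c^3 - 351*c^2 - 90*c - 80*y^3 + y^2*(286*c + 84) + y*(325*c^2 - 300*c + 20)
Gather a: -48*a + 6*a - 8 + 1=-42*a - 7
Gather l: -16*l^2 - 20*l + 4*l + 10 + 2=-16*l^2 - 16*l + 12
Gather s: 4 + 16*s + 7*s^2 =7*s^2 + 16*s + 4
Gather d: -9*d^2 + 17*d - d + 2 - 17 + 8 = -9*d^2 + 16*d - 7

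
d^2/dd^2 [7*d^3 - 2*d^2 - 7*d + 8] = 42*d - 4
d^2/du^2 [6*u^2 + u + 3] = 12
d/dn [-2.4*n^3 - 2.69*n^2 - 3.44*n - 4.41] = -7.2*n^2 - 5.38*n - 3.44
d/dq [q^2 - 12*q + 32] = 2*q - 12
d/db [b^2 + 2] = 2*b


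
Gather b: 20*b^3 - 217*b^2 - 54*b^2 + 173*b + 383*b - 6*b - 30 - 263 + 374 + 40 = 20*b^3 - 271*b^2 + 550*b + 121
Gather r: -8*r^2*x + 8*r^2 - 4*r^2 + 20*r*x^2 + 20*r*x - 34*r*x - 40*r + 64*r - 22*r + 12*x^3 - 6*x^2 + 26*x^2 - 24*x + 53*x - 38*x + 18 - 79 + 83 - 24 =r^2*(4 - 8*x) + r*(20*x^2 - 14*x + 2) + 12*x^3 + 20*x^2 - 9*x - 2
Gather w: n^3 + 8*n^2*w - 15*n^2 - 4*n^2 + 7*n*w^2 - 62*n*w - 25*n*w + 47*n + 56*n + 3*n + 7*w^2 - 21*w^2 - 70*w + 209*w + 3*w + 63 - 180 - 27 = n^3 - 19*n^2 + 106*n + w^2*(7*n - 14) + w*(8*n^2 - 87*n + 142) - 144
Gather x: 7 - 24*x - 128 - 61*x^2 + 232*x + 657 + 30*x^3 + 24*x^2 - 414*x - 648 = 30*x^3 - 37*x^2 - 206*x - 112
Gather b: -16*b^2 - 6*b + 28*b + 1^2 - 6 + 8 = -16*b^2 + 22*b + 3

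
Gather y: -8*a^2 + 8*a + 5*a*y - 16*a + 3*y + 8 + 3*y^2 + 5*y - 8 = -8*a^2 - 8*a + 3*y^2 + y*(5*a + 8)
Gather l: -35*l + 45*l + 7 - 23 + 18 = 10*l + 2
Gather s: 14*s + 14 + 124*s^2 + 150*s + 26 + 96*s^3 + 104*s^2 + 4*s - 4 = 96*s^3 + 228*s^2 + 168*s + 36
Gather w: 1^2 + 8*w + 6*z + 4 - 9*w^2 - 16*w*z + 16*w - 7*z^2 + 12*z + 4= -9*w^2 + w*(24 - 16*z) - 7*z^2 + 18*z + 9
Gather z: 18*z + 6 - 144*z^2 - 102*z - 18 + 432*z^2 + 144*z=288*z^2 + 60*z - 12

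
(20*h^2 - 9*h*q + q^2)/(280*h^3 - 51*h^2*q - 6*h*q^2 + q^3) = (-4*h + q)/(-56*h^2 - h*q + q^2)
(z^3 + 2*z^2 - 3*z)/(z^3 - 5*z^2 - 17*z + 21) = z/(z - 7)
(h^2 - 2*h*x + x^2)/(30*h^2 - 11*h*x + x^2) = (h^2 - 2*h*x + x^2)/(30*h^2 - 11*h*x + x^2)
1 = 1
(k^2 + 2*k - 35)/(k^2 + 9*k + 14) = (k - 5)/(k + 2)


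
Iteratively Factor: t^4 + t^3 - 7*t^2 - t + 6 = (t - 2)*(t^3 + 3*t^2 - t - 3) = (t - 2)*(t + 3)*(t^2 - 1) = (t - 2)*(t - 1)*(t + 3)*(t + 1)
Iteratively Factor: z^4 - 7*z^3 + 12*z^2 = (z - 3)*(z^3 - 4*z^2) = z*(z - 3)*(z^2 - 4*z) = z^2*(z - 3)*(z - 4)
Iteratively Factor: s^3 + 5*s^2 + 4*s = (s + 4)*(s^2 + s) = s*(s + 4)*(s + 1)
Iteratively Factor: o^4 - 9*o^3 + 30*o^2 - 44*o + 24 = (o - 2)*(o^3 - 7*o^2 + 16*o - 12) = (o - 3)*(o - 2)*(o^2 - 4*o + 4) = (o - 3)*(o - 2)^2*(o - 2)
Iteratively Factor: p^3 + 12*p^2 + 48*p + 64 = (p + 4)*(p^2 + 8*p + 16) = (p + 4)^2*(p + 4)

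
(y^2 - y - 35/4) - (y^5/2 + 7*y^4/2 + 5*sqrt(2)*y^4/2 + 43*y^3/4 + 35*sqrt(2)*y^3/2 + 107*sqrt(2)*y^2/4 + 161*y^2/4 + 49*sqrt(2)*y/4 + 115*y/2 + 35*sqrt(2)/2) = -y^5/2 - 5*sqrt(2)*y^4/2 - 7*y^4/2 - 35*sqrt(2)*y^3/2 - 43*y^3/4 - 157*y^2/4 - 107*sqrt(2)*y^2/4 - 117*y/2 - 49*sqrt(2)*y/4 - 35*sqrt(2)/2 - 35/4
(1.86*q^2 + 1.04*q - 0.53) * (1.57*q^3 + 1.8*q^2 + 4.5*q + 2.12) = 2.9202*q^5 + 4.9808*q^4 + 9.4099*q^3 + 7.6692*q^2 - 0.1802*q - 1.1236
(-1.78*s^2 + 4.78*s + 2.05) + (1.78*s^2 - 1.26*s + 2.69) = 3.52*s + 4.74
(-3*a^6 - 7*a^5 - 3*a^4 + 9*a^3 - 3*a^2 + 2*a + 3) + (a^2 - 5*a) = -3*a^6 - 7*a^5 - 3*a^4 + 9*a^3 - 2*a^2 - 3*a + 3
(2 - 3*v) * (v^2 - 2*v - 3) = -3*v^3 + 8*v^2 + 5*v - 6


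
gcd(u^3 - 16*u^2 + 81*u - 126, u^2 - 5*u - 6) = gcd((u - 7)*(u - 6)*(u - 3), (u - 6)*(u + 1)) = u - 6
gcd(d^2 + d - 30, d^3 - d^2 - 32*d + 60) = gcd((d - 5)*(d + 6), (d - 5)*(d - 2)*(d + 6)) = d^2 + d - 30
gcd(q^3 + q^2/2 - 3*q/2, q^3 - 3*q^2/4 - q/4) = q^2 - q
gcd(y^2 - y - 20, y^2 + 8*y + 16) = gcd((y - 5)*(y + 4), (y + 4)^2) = y + 4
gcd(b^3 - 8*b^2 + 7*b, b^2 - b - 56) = 1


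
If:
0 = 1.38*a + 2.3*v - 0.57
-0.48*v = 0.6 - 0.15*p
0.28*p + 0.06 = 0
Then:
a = 2.61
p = -0.21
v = -1.32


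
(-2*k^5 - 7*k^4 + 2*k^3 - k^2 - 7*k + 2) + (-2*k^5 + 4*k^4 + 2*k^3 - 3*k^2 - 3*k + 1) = -4*k^5 - 3*k^4 + 4*k^3 - 4*k^2 - 10*k + 3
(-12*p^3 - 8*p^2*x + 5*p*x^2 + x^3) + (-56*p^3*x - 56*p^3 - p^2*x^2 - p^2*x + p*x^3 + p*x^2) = -56*p^3*x - 68*p^3 - p^2*x^2 - 9*p^2*x + p*x^3 + 6*p*x^2 + x^3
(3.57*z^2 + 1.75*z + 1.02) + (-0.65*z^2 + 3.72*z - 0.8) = 2.92*z^2 + 5.47*z + 0.22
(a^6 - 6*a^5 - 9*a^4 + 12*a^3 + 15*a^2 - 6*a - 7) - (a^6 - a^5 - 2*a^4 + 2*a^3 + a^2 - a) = -5*a^5 - 7*a^4 + 10*a^3 + 14*a^2 - 5*a - 7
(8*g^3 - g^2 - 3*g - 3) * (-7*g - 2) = -56*g^4 - 9*g^3 + 23*g^2 + 27*g + 6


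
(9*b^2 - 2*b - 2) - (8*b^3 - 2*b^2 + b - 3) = -8*b^3 + 11*b^2 - 3*b + 1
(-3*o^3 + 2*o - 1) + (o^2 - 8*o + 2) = -3*o^3 + o^2 - 6*o + 1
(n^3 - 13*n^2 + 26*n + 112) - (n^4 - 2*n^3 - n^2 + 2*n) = -n^4 + 3*n^3 - 12*n^2 + 24*n + 112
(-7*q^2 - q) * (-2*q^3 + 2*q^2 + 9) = 14*q^5 - 12*q^4 - 2*q^3 - 63*q^2 - 9*q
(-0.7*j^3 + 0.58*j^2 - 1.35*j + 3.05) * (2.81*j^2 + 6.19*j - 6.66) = -1.967*j^5 - 2.7032*j^4 + 4.4587*j^3 - 3.6488*j^2 + 27.8705*j - 20.313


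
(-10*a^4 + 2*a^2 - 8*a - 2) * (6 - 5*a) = 50*a^5 - 60*a^4 - 10*a^3 + 52*a^2 - 38*a - 12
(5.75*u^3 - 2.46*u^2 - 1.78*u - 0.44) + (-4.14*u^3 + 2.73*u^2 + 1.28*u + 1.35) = 1.61*u^3 + 0.27*u^2 - 0.5*u + 0.91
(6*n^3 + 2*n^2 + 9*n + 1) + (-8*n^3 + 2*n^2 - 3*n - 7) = -2*n^3 + 4*n^2 + 6*n - 6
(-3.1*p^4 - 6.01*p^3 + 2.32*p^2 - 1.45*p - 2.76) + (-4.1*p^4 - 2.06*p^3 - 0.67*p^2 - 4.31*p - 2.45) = -7.2*p^4 - 8.07*p^3 + 1.65*p^2 - 5.76*p - 5.21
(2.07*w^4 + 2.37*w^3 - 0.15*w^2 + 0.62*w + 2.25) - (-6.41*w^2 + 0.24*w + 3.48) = 2.07*w^4 + 2.37*w^3 + 6.26*w^2 + 0.38*w - 1.23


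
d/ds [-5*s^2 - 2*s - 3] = -10*s - 2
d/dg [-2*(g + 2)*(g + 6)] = -4*g - 16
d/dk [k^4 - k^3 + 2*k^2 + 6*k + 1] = 4*k^3 - 3*k^2 + 4*k + 6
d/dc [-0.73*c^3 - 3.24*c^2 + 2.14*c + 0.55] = -2.19*c^2 - 6.48*c + 2.14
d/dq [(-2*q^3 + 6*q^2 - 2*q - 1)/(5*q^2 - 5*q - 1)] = (-10*q^4 + 20*q^3 - 14*q^2 - 2*q - 3)/(25*q^4 - 50*q^3 + 15*q^2 + 10*q + 1)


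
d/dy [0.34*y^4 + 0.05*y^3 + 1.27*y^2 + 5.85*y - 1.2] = 1.36*y^3 + 0.15*y^2 + 2.54*y + 5.85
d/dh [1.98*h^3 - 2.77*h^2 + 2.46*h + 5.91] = 5.94*h^2 - 5.54*h + 2.46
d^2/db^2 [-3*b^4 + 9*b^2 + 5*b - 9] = 18 - 36*b^2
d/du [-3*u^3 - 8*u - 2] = -9*u^2 - 8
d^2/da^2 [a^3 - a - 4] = 6*a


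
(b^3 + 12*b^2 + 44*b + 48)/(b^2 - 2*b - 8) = (b^2 + 10*b + 24)/(b - 4)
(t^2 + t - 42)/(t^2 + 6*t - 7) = (t - 6)/(t - 1)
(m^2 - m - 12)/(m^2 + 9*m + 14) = (m^2 - m - 12)/(m^2 + 9*m + 14)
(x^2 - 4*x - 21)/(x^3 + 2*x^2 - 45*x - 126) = 1/(x + 6)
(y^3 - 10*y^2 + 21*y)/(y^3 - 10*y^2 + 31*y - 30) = y*(y - 7)/(y^2 - 7*y + 10)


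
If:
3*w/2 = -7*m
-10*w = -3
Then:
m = -9/140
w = 3/10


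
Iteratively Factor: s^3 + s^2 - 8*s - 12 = (s + 2)*(s^2 - s - 6) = (s - 3)*(s + 2)*(s + 2)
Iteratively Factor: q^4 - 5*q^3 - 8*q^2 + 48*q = (q - 4)*(q^3 - q^2 - 12*q) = q*(q - 4)*(q^2 - q - 12) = q*(q - 4)^2*(q + 3)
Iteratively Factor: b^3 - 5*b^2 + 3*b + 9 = (b + 1)*(b^2 - 6*b + 9) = (b - 3)*(b + 1)*(b - 3)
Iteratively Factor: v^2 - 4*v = (v - 4)*(v)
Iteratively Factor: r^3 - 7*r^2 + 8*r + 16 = (r - 4)*(r^2 - 3*r - 4) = (r - 4)^2*(r + 1)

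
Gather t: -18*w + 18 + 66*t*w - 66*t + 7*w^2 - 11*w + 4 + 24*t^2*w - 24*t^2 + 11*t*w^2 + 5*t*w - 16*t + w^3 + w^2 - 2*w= t^2*(24*w - 24) + t*(11*w^2 + 71*w - 82) + w^3 + 8*w^2 - 31*w + 22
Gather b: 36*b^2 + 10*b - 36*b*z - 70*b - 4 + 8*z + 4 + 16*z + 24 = 36*b^2 + b*(-36*z - 60) + 24*z + 24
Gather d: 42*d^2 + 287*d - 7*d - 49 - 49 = 42*d^2 + 280*d - 98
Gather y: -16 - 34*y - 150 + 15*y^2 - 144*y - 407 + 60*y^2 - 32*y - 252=75*y^2 - 210*y - 825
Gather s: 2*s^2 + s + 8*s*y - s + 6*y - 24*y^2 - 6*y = 2*s^2 + 8*s*y - 24*y^2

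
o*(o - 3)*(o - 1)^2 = o^4 - 5*o^3 + 7*o^2 - 3*o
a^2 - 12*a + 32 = (a - 8)*(a - 4)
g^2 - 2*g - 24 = (g - 6)*(g + 4)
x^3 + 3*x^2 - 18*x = x*(x - 3)*(x + 6)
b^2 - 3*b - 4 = (b - 4)*(b + 1)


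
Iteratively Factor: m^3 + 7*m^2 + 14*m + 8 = (m + 4)*(m^2 + 3*m + 2) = (m + 1)*(m + 4)*(m + 2)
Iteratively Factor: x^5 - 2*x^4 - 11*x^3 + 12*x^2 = (x + 3)*(x^4 - 5*x^3 + 4*x^2) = (x - 1)*(x + 3)*(x^3 - 4*x^2) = (x - 4)*(x - 1)*(x + 3)*(x^2) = x*(x - 4)*(x - 1)*(x + 3)*(x)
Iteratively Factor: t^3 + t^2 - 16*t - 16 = (t + 1)*(t^2 - 16) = (t - 4)*(t + 1)*(t + 4)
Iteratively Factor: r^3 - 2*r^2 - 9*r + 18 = (r - 3)*(r^2 + r - 6) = (r - 3)*(r - 2)*(r + 3)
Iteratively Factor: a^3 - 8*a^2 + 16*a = (a - 4)*(a^2 - 4*a) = a*(a - 4)*(a - 4)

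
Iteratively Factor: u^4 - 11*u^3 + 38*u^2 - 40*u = (u)*(u^3 - 11*u^2 + 38*u - 40) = u*(u - 4)*(u^2 - 7*u + 10) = u*(u - 5)*(u - 4)*(u - 2)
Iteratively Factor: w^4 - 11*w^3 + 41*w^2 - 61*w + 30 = (w - 1)*(w^3 - 10*w^2 + 31*w - 30) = (w - 3)*(w - 1)*(w^2 - 7*w + 10) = (w - 5)*(w - 3)*(w - 1)*(w - 2)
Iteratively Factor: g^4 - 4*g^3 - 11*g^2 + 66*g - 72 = (g - 3)*(g^3 - g^2 - 14*g + 24) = (g - 3)*(g + 4)*(g^2 - 5*g + 6) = (g - 3)^2*(g + 4)*(g - 2)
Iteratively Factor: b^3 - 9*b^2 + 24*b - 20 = (b - 2)*(b^2 - 7*b + 10) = (b - 2)^2*(b - 5)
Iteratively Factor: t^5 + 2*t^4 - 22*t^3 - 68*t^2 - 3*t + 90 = (t - 5)*(t^4 + 7*t^3 + 13*t^2 - 3*t - 18) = (t - 5)*(t - 1)*(t^3 + 8*t^2 + 21*t + 18) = (t - 5)*(t - 1)*(t + 2)*(t^2 + 6*t + 9) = (t - 5)*(t - 1)*(t + 2)*(t + 3)*(t + 3)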